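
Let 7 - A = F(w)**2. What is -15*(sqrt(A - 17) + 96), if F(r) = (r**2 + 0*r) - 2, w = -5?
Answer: -1440 - 105*I*sqrt(11) ≈ -1440.0 - 348.25*I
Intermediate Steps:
F(r) = -2 + r**2 (F(r) = (r**2 + 0) - 2 = r**2 - 2 = -2 + r**2)
A = -522 (A = 7 - (-2 + (-5)**2)**2 = 7 - (-2 + 25)**2 = 7 - 1*23**2 = 7 - 1*529 = 7 - 529 = -522)
-15*(sqrt(A - 17) + 96) = -15*(sqrt(-522 - 17) + 96) = -15*(sqrt(-539) + 96) = -15*(7*I*sqrt(11) + 96) = -15*(96 + 7*I*sqrt(11)) = -1440 - 105*I*sqrt(11)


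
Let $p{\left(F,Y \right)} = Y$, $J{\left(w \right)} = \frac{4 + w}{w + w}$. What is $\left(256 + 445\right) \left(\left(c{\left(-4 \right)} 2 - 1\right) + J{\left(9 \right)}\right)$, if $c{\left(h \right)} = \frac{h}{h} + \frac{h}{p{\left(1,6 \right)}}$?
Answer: $\frac{4907}{18} \approx 272.61$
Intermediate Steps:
$J{\left(w \right)} = \frac{4 + w}{2 w}$
$c{\left(h \right)} = 1 + \frac{h}{6}$ ($c{\left(h \right)} = \frac{h}{h} + \frac{h}{6} = 1 + h \frac{1}{6} = 1 + \frac{h}{6}$)
$\left(256 + 445\right) \left(\left(c{\left(-4 \right)} 2 - 1\right) + J{\left(9 \right)}\right) = \left(256 + 445\right) \left(\left(\left(1 + \frac{1}{6} \left(-4\right)\right) 2 - 1\right) + \frac{4 + 9}{2 \cdot 9}\right) = 701 \left(\left(\left(1 - \frac{2}{3}\right) 2 - 1\right) + \frac{1}{2} \cdot \frac{1}{9} \cdot 13\right) = 701 \left(\left(\frac{1}{3} \cdot 2 - 1\right) + \frac{13}{18}\right) = 701 \left(\left(\frac{2}{3} - 1\right) + \frac{13}{18}\right) = 701 \left(- \frac{1}{3} + \frac{13}{18}\right) = 701 \cdot \frac{7}{18} = \frac{4907}{18}$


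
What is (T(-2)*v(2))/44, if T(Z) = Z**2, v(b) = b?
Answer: 2/11 ≈ 0.18182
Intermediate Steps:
(T(-2)*v(2))/44 = ((-2)**2*2)/44 = (4*2)*(1/44) = 8*(1/44) = 2/11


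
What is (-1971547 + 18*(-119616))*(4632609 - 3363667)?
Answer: -5233922586170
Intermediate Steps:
(-1971547 + 18*(-119616))*(4632609 - 3363667) = (-1971547 - 2153088)*1268942 = -4124635*1268942 = -5233922586170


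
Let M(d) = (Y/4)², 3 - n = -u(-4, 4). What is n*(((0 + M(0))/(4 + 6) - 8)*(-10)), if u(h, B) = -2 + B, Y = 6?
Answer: 1555/4 ≈ 388.75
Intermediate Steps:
n = 5 (n = 3 - (-1)*(-2 + 4) = 3 - (-1)*2 = 3 - 1*(-2) = 3 + 2 = 5)
M(d) = 9/4 (M(d) = (6/4)² = (6*(¼))² = (3/2)² = 9/4)
n*(((0 + M(0))/(4 + 6) - 8)*(-10)) = 5*(((0 + 9/4)/(4 + 6) - 8)*(-10)) = 5*(((9/4)/10 - 8)*(-10)) = 5*(((9/4)*(⅒) - 8)*(-10)) = 5*((9/40 - 8)*(-10)) = 5*(-311/40*(-10)) = 5*(311/4) = 1555/4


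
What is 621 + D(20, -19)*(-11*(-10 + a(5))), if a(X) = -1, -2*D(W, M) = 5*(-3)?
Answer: 3057/2 ≈ 1528.5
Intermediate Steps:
D(W, M) = 15/2 (D(W, M) = -5*(-3)/2 = -½*(-15) = 15/2)
621 + D(20, -19)*(-11*(-10 + a(5))) = 621 + 15*(-11*(-10 - 1))/2 = 621 + 15*(-11*(-11))/2 = 621 + (15/2)*121 = 621 + 1815/2 = 3057/2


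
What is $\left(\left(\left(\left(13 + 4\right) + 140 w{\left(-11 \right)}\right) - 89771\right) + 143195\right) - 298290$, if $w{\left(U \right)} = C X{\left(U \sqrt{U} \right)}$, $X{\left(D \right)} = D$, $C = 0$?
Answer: $-244849$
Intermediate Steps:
$w{\left(U \right)} = 0$ ($w{\left(U \right)} = 0 U \sqrt{U} = 0 U^{\frac{3}{2}} = 0$)
$\left(\left(\left(\left(13 + 4\right) + 140 w{\left(-11 \right)}\right) - 89771\right) + 143195\right) - 298290 = \left(\left(\left(\left(13 + 4\right) + 140 \cdot 0\right) - 89771\right) + 143195\right) - 298290 = \left(\left(\left(17 + 0\right) - 89771\right) + 143195\right) - 298290 = \left(\left(17 - 89771\right) + 143195\right) - 298290 = \left(-89754 + 143195\right) - 298290 = 53441 - 298290 = -244849$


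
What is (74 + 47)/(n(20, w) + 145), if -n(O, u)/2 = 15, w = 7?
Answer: 121/115 ≈ 1.0522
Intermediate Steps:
n(O, u) = -30 (n(O, u) = -2*15 = -30)
(74 + 47)/(n(20, w) + 145) = (74 + 47)/(-30 + 145) = 121/115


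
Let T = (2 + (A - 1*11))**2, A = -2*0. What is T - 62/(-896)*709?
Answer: 58267/448 ≈ 130.06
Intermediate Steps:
A = 0
T = 81 (T = (2 + (0 - 1*11))**2 = (2 + (0 - 11))**2 = (2 - 11)**2 = (-9)**2 = 81)
T - 62/(-896)*709 = 81 - 62/(-896)*709 = 81 - 62*(-1/896)*709 = 81 + (31/448)*709 = 81 + 21979/448 = 58267/448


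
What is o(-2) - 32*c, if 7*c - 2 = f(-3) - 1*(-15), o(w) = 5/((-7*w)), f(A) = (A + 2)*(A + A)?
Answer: -1467/14 ≈ -104.79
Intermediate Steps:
f(A) = 2*A*(2 + A) (f(A) = (2 + A)*(2*A) = 2*A*(2 + A))
o(w) = -5/(7*w) (o(w) = 5*(-1/(7*w)) = -5/(7*w))
c = 23/7 (c = 2/7 + (2*(-3)*(2 - 3) - 1*(-15))/7 = 2/7 + (2*(-3)*(-1) + 15)/7 = 2/7 + (6 + 15)/7 = 2/7 + (⅐)*21 = 2/7 + 3 = 23/7 ≈ 3.2857)
o(-2) - 32*c = -5/7/(-2) - 32*23/7 = -5/7*(-½) - 736/7 = 5/14 - 736/7 = -1467/14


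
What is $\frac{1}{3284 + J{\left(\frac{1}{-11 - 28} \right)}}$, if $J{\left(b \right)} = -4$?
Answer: $\frac{1}{3280} \approx 0.00030488$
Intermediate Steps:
$\frac{1}{3284 + J{\left(\frac{1}{-11 - 28} \right)}} = \frac{1}{3284 - 4} = \frac{1}{3280}$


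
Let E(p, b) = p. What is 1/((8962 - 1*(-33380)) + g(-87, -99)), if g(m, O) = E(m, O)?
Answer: 1/42255 ≈ 2.3666e-5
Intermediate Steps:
g(m, O) = m
1/((8962 - 1*(-33380)) + g(-87, -99)) = 1/((8962 - 1*(-33380)) - 87) = 1/((8962 + 33380) - 87) = 1/(42342 - 87) = 1/42255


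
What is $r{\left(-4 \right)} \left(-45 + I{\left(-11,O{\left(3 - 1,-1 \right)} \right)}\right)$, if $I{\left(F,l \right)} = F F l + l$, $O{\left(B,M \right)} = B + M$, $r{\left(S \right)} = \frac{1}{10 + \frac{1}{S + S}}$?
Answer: $\frac{616}{79} \approx 7.7975$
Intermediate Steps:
$r{\left(S \right)} = \frac{1}{10 + \frac{1}{2 S}}$
$I{\left(F,l \right)} = l + l F^{2}$ ($I{\left(F,l \right)} = F^{2} l + l = l F^{2} + l = l + l F^{2}$)
$r{\left(-4 \right)} \left(-45 + I{\left(-11,O{\left(3 - 1,-1 \right)} \right)}\right) = 2 \left(-4\right) \frac{1}{1 + 20 \left(-4\right)} \left(-45 + \left(\left(3 - 1\right) - 1\right) \left(1 + \left(-11\right)^{2}\right)\right) = 2 \left(-4\right) \frac{1}{1 - 80} \left(-45 + \left(2 - 1\right) \left(1 + 121\right)\right) = 2 \left(-4\right) \frac{1}{-79} \left(-45 + 1 \cdot 122\right) = 2 \left(-4\right) \left(- \frac{1}{79}\right) \left(-45 + 122\right) = \frac{8}{79} \cdot 77 = \frac{616}{79}$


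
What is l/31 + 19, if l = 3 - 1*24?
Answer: 568/31 ≈ 18.323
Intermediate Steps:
l = -21 (l = 3 - 24 = -21)
l/31 + 19 = -21/31 + 19 = 568/31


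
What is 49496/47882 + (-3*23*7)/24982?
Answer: 2255357/2223398 ≈ 1.0144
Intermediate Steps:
49496/47882 + (-3*23*7)/24982 = 49496*(1/47882) - 69*7*(1/24982) = 92/89 - 483*1/24982 = 92/89 - 483/24982 = 2255357/2223398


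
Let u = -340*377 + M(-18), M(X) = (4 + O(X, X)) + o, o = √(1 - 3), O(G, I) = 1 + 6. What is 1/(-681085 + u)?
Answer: -404627/327446018259 - I*√2/654892036518 ≈ -1.2357e-6 - 2.1595e-12*I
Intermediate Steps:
O(G, I) = 7
o = I*√2 (o = √(-2) = I*√2 ≈ 1.4142*I)
M(X) = 11 + I*√2 (M(X) = (4 + 7) + I*√2 = 11 + I*√2)
u = -128169 + I*√2 (u = -340*377 + (11 + I*√2) = -128180 + (11 + I*√2) = -128169 + I*√2 ≈ -1.2817e+5 + 1.4142*I)
1/(-681085 + u) = 1/(-681085 + (-128169 + I*√2)) = 1/(-809254 + I*√2)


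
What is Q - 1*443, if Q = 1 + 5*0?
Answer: -442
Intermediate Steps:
Q = 1 (Q = 1 + 0 = 1)
Q - 1*443 = 1 - 1*443 = 1 - 443 = -442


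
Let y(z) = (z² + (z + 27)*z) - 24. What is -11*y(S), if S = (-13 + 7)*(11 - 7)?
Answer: -5280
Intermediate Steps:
S = -24 (S = -6*4 = -24)
y(z) = -24 + z² + z*(27 + z) (y(z) = (z² + (27 + z)*z) - 24 = (z² + z*(27 + z)) - 24 = -24 + z² + z*(27 + z))
-11*y(S) = -11*(-24 + 2*(-24)² + 27*(-24)) = -11*(-24 + 2*576 - 648) = -11*(-24 + 1152 - 648) = -11*480 = -5280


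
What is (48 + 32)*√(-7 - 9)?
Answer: 320*I ≈ 320.0*I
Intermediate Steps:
(48 + 32)*√(-7 - 9) = 80*√(-16) = 80*(4*I) = 320*I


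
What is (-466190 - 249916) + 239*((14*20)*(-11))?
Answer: -1452226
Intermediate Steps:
(-466190 - 249916) + 239*((14*20)*(-11)) = -716106 + 239*(280*(-11)) = -716106 + 239*(-3080) = -716106 - 736120 = -1452226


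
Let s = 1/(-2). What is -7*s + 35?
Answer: 77/2 ≈ 38.500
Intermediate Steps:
s = -½ ≈ -0.50000
-7*s + 35 = -7*(-1)/2 + 35 = -7*(-½) + 35 = 7/2 + 35 = 77/2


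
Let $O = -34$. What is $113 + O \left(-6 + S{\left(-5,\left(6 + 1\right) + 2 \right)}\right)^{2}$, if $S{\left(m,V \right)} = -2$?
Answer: $-2063$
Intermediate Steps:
$113 + O \left(-6 + S{\left(-5,\left(6 + 1\right) + 2 \right)}\right)^{2} = 113 - 34 \left(-6 - 2\right)^{2} = 113 - 34 \left(-8\right)^{2} = 113 - 2176 = -2063$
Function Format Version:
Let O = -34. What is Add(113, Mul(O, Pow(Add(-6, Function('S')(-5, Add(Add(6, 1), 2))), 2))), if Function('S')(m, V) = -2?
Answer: -2063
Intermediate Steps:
Add(113, Mul(O, Pow(Add(-6, Function('S')(-5, Add(Add(6, 1), 2))), 2))) = Add(113, Mul(-34, Pow(Add(-6, -2), 2))) = Add(113, Mul(-34, Pow(-8, 2))) = Add(113, Mul(-34, 64)) = Add(113, -2176) = -2063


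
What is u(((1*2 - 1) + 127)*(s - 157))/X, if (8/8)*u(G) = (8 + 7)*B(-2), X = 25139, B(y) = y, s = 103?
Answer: -30/25139 ≈ -0.0011934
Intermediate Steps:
u(G) = -30 (u(G) = (8 + 7)*(-2) = 15*(-2) = -30)
u(((1*2 - 1) + 127)*(s - 157))/X = -30/25139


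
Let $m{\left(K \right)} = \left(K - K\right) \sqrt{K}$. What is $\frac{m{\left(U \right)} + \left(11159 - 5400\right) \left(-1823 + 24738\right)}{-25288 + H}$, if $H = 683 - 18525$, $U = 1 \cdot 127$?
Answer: $- \frac{26393497}{8626} \approx -3059.8$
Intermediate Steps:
$U = 127$
$H = -17842$ ($H = 683 - 18525 = -17842$)
$m{\left(K \right)} = 0$ ($m{\left(K \right)} = 0 \sqrt{K} = 0$)
$\frac{m{\left(U \right)} + \left(11159 - 5400\right) \left(-1823 + 24738\right)}{-25288 + H} = \frac{0 + \left(11159 - 5400\right) \left(-1823 + 24738\right)}{-25288 - 17842} = \frac{0 + 5759 \cdot 22915}{-43130} = \left(0 + 131967485\right) \left(- \frac{1}{43130}\right) = 131967485 \left(- \frac{1}{43130}\right) = - \frac{26393497}{8626}$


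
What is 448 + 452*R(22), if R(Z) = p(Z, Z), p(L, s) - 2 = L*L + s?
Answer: 230064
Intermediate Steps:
p(L, s) = 2 + s + L**2 (p(L, s) = 2 + (L*L + s) = 2 + (L**2 + s) = 2 + (s + L**2) = 2 + s + L**2)
R(Z) = 2 + Z + Z**2
448 + 452*R(22) = 448 + 452*(2 + 22 + 22**2) = 448 + 452*(2 + 22 + 484) = 448 + 452*508 = 448 + 229616 = 230064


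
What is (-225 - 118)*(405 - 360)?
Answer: -15435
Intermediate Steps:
(-225 - 118)*(405 - 360) = -343*45 = -15435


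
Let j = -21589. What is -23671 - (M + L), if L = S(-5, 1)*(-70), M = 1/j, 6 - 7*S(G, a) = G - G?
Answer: -509737878/21589 ≈ -23611.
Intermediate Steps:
S(G, a) = 6/7 (S(G, a) = 6/7 - (G - G)/7 = 6/7 - 1/7*0 = 6/7 + 0 = 6/7)
M = -1/21589 (M = 1/(-21589) = -1/21589 ≈ -4.6320e-5)
L = -60 (L = (6/7)*(-70) = -60)
-23671 - (M + L) = -23671 - (-1/21589 - 60) = -23671 - 1*(-1295341/21589) = -23671 + 1295341/21589 = -509737878/21589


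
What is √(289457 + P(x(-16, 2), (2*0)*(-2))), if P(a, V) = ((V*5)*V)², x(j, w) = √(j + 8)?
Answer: √289457 ≈ 538.01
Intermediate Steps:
x(j, w) = √(8 + j)
P(a, V) = 25*V⁴ (P(a, V) = ((5*V)*V)² = (5*V²)² = 25*V⁴)
√(289457 + P(x(-16, 2), (2*0)*(-2))) = √(289457 + 25*((2*0)*(-2))⁴) = √(289457 + 25*(0*(-2))⁴) = √(289457 + 25*0⁴) = √(289457 + 25*0) = √(289457 + 0) = √289457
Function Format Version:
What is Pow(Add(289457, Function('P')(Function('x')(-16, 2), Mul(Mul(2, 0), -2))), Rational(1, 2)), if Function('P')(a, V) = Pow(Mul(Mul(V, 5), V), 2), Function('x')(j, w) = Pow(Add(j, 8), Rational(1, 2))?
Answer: Pow(289457, Rational(1, 2)) ≈ 538.01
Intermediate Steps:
Function('x')(j, w) = Pow(Add(8, j), Rational(1, 2))
Function('P')(a, V) = Mul(25, Pow(V, 4)) (Function('P')(a, V) = Pow(Mul(Mul(5, V), V), 2) = Pow(Mul(5, Pow(V, 2)), 2) = Mul(25, Pow(V, 4)))
Pow(Add(289457, Function('P')(Function('x')(-16, 2), Mul(Mul(2, 0), -2))), Rational(1, 2)) = Pow(Add(289457, Mul(25, Pow(Mul(Mul(2, 0), -2), 4))), Rational(1, 2)) = Pow(Add(289457, Mul(25, Pow(Mul(0, -2), 4))), Rational(1, 2)) = Pow(Add(289457, Mul(25, Pow(0, 4))), Rational(1, 2)) = Pow(Add(289457, Mul(25, 0)), Rational(1, 2)) = Pow(Add(289457, 0), Rational(1, 2)) = Pow(289457, Rational(1, 2))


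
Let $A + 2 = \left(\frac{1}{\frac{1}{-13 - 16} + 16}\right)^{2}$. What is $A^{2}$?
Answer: $\frac{183095842609}{45954068161} \approx 3.9843$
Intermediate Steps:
$A = - \frac{427897}{214369}$ ($A = -2 + \left(\frac{1}{\frac{1}{-13 - 16} + 16}\right)^{2} = -2 + \left(\frac{1}{\frac{1}{-29} + 16}\right)^{2} = -2 + \left(\frac{1}{- \frac{1}{29} + 16}\right)^{2} = -2 + \left(\frac{1}{\frac{463}{29}}\right)^{2} = -2 + \left(\frac{29}{463}\right)^{2} = -2 + \frac{841}{214369} = - \frac{427897}{214369} \approx -1.9961$)
$A^{2} = \left(- \frac{427897}{214369}\right)^{2} = \frac{183095842609}{45954068161}$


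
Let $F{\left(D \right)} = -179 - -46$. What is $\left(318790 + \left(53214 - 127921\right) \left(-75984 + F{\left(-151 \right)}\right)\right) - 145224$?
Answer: $5686646285$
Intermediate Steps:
$F{\left(D \right)} = -133$ ($F{\left(D \right)} = -179 + 46 = -133$)
$\left(318790 + \left(53214 - 127921\right) \left(-75984 + F{\left(-151 \right)}\right)\right) - 145224 = \left(318790 + \left(53214 - 127921\right) \left(-75984 - 133\right)\right) - 145224 = \left(318790 - -5686472719\right) - 145224 = \left(318790 + 5686472719\right) - 145224 = 5686791509 - 145224 = 5686646285$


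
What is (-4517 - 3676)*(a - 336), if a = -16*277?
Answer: 39064224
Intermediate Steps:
a = -4432
(-4517 - 3676)*(a - 336) = (-4517 - 3676)*(-4432 - 336) = -8193*(-4768) = 39064224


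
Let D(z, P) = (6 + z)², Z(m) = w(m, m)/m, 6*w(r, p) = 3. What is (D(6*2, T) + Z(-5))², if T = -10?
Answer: 10491121/100 ≈ 1.0491e+5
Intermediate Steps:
w(r, p) = ½ (w(r, p) = (⅙)*3 = ½)
Z(m) = 1/(2*m)
(D(6*2, T) + Z(-5))² = ((6 + 6*2)² + (½)/(-5))² = ((6 + 12)² + (½)*(-⅕))² = (18² - ⅒)² = (324 - ⅒)² = (3239/10)² = 10491121/100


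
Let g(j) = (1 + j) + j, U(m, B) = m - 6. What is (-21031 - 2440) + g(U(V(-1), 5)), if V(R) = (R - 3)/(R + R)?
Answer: -23478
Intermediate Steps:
V(R) = (-3 + R)/(2*R) (V(R) = (-3 + R)/((2*R)) = (-3 + R)*(1/(2*R)) = (-3 + R)/(2*R))
U(m, B) = -6 + m
g(j) = 1 + 2*j
(-21031 - 2440) + g(U(V(-1), 5)) = (-21031 - 2440) + (1 + 2*(-6 + (½)*(-3 - 1)/(-1))) = -23471 + (1 + 2*(-6 + (½)*(-1)*(-4))) = -23471 + (1 + 2*(-6 + 2)) = -23471 + (1 + 2*(-4)) = -23471 + (1 - 8) = -23471 - 7 = -23478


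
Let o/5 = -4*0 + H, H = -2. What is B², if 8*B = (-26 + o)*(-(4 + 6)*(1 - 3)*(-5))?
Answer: 202500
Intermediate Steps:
o = -10 (o = 5*(-4*0 - 2) = 5*(0 - 2) = 5*(-2) = -10)
B = 450 (B = ((-26 - 10)*(-(4 + 6)*(1 - 3)*(-5)))/8 = (-36*(-10*(-2))*(-5))/8 = (-36*(-1*(-20))*(-5))/8 = (-720*(-5))/8 = (-36*(-100))/8 = (⅛)*3600 = 450)
B² = 450² = 202500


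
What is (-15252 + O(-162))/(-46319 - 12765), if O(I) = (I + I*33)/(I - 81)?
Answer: 11422/44313 ≈ 0.25776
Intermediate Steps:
O(I) = 34*I/(-81 + I) (O(I) = (I + 33*I)/(-81 + I) = (34*I)/(-81 + I) = 34*I/(-81 + I))
(-15252 + O(-162))/(-46319 - 12765) = (-15252 + 34*(-162)/(-81 - 162))/(-46319 - 12765) = (-15252 + 34*(-162)/(-243))/(-59084) = (-15252 + 34*(-162)*(-1/243))*(-1/59084) = (-15252 + 68/3)*(-1/59084) = -45688/3*(-1/59084) = 11422/44313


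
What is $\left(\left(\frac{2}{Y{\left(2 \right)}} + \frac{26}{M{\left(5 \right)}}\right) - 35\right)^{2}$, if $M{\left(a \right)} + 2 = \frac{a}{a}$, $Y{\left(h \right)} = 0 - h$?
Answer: $3844$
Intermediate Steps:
$Y{\left(h \right)} = - h$
$M{\left(a \right)} = -1$ ($M{\left(a \right)} = -2 + \frac{a}{a} = -2 + 1 = -1$)
$\left(\left(\frac{2}{Y{\left(2 \right)}} + \frac{26}{M{\left(5 \right)}}\right) - 35\right)^{2} = \left(\left(\frac{2}{\left(-1\right) 2} + \frac{26}{-1}\right) - 35\right)^{2} = \left(\left(\frac{2}{-2} + 26 \left(-1\right)\right) - 35\right)^{2} = \left(\left(2 \left(- \frac{1}{2}\right) - 26\right) - 35\right)^{2} = \left(\left(-1 - 26\right) - 35\right)^{2} = \left(-27 - 35\right)^{2} = \left(-62\right)^{2} = 3844$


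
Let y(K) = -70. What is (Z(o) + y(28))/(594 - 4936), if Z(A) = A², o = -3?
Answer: 61/4342 ≈ 0.014049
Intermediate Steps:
(Z(o) + y(28))/(594 - 4936) = ((-3)² - 70)/(594 - 4936) = (9 - 70)/(-4342) = -61*(-1/4342) = 61/4342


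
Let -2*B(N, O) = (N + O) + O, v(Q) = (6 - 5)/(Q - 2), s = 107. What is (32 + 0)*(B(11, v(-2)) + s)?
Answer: 3256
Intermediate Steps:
v(Q) = 1/(-2 + Q)
B(N, O) = -O - N/2 (B(N, O) = -((N + O) + O)/2 = -(N + 2*O)/2 = -O - N/2)
(32 + 0)*(B(11, v(-2)) + s) = (32 + 0)*((-1/(-2 - 2) - ½*11) + 107) = 32*((-1/(-4) - 11/2) + 107) = 32*((-1*(-¼) - 11/2) + 107) = 32*((¼ - 11/2) + 107) = 32*(-21/4 + 107) = 32*(407/4) = 3256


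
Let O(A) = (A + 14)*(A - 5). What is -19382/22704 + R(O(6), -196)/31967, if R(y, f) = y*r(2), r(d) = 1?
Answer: -28142287/32989944 ≈ -0.85306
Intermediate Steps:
O(A) = (-5 + A)*(14 + A) (O(A) = (14 + A)*(-5 + A) = (-5 + A)*(14 + A))
R(y, f) = y (R(y, f) = y*1 = y)
-19382/22704 + R(O(6), -196)/31967 = -19382/22704 + (-70 + 6**2 + 9*6)/31967 = -19382*1/22704 + (-70 + 36 + 54)*(1/31967) = -881/1032 + 20*(1/31967) = -881/1032 + 20/31967 = -28142287/32989944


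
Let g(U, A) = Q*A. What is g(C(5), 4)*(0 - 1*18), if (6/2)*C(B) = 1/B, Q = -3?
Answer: 216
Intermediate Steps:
C(B) = 1/(3*B)
g(U, A) = -3*A
g(C(5), 4)*(0 - 1*18) = (-3*4)*(0 - 1*18) = -12*(0 - 18) = -12*(-18) = 216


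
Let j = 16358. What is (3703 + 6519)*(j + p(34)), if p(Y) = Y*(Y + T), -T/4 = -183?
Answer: 433433244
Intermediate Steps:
T = 732 (T = -4*(-183) = 732)
p(Y) = Y*(732 + Y) (p(Y) = Y*(Y + 732) = Y*(732 + Y))
(3703 + 6519)*(j + p(34)) = (3703 + 6519)*(16358 + 34*(732 + 34)) = 10222*(16358 + 34*766) = 10222*(16358 + 26044) = 10222*42402 = 433433244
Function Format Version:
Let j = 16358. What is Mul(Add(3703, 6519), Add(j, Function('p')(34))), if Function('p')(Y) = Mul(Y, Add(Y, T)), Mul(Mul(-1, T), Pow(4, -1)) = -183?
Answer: 433433244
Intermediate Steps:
T = 732 (T = Mul(-4, -183) = 732)
Function('p')(Y) = Mul(Y, Add(732, Y)) (Function('p')(Y) = Mul(Y, Add(Y, 732)) = Mul(Y, Add(732, Y)))
Mul(Add(3703, 6519), Add(j, Function('p')(34))) = Mul(Add(3703, 6519), Add(16358, Mul(34, Add(732, 34)))) = Mul(10222, Add(16358, Mul(34, 766))) = Mul(10222, Add(16358, 26044)) = Mul(10222, 42402) = 433433244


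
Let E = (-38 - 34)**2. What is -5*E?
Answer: -25920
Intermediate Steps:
E = 5184 (E = (-72)**2 = 5184)
-5*E = -5*5184 = -25920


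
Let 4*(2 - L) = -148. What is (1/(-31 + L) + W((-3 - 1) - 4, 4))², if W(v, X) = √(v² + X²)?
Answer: 5121/64 + √5 ≈ 82.252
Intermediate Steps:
L = 39 (L = 2 - ¼*(-148) = 2 + 37 = 39)
W(v, X) = √(X² + v²)
(1/(-31 + L) + W((-3 - 1) - 4, 4))² = (1/(-31 + 39) + √(4² + ((-3 - 1) - 4)²))² = (1/8 + √(16 + (-4 - 4)²))² = (⅛ + √(16 + (-8)²))² = (⅛ + √(16 + 64))² = (⅛ + √80)² = (⅛ + 4*√5)²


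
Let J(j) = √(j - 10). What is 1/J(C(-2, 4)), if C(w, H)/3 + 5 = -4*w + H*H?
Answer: √47/47 ≈ 0.14586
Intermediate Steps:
C(w, H) = -15 - 12*w + 3*H² (C(w, H) = -15 + 3*(-4*w + H*H) = -15 + 3*(-4*w + H²) = -15 + 3*(H² - 4*w) = -15 + (-12*w + 3*H²) = -15 - 12*w + 3*H²)
J(j) = √(-10 + j)
1/J(C(-2, 4)) = 1/(√(-10 + (-15 - 12*(-2) + 3*4²))) = 1/(√(-10 + (-15 + 24 + 3*16))) = 1/(√(-10 + (-15 + 24 + 48))) = 1/(√(-10 + 57)) = 1/(√47) = √47/47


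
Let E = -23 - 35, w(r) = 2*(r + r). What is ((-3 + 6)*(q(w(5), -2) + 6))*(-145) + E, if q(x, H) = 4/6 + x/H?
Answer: 1392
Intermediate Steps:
w(r) = 4*r (w(r) = 2*(2*r) = 4*r)
q(x, H) = ⅔ + x/H (q(x, H) = 4*(⅙) + x/H = ⅔ + x/H)
E = -58
((-3 + 6)*(q(w(5), -2) + 6))*(-145) + E = ((-3 + 6)*((⅔ + (4*5)/(-2)) + 6))*(-145) - 58 = (3*((⅔ + 20*(-½)) + 6))*(-145) - 58 = (3*((⅔ - 10) + 6))*(-145) - 58 = (3*(-28/3 + 6))*(-145) - 58 = (3*(-10/3))*(-145) - 58 = -10*(-145) - 58 = 1450 - 58 = 1392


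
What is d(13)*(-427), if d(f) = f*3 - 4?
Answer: -14945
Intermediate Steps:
d(f) = -4 + 3*f (d(f) = 3*f - 4 = -4 + 3*f)
d(13)*(-427) = (-4 + 3*13)*(-427) = (-4 + 39)*(-427) = 35*(-427) = -14945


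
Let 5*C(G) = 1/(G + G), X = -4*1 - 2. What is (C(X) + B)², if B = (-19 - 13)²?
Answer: 3774750721/3600 ≈ 1.0485e+6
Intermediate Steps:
X = -6 (X = -4 - 2 = -6)
C(G) = 1/(10*G) (C(G) = 1/(5*(G + G)) = 1/(5*((2*G))) = (1/(2*G))/5 = 1/(10*G))
B = 1024 (B = (-32)² = 1024)
(C(X) + B)² = ((⅒)/(-6) + 1024)² = ((⅒)*(-⅙) + 1024)² = (-1/60 + 1024)² = (61439/60)² = 3774750721/3600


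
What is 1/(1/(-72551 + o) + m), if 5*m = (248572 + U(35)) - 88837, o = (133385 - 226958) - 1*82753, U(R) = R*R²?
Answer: 248877/10084993793 ≈ 2.4678e-5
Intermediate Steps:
U(R) = R³
o = -176326 (o = -93573 - 82753 = -176326)
m = 40522 (m = ((248572 + 35³) - 88837)/5 = ((248572 + 42875) - 88837)/5 = (291447 - 88837)/5 = (⅕)*202610 = 40522)
1/(1/(-72551 + o) + m) = 1/(1/(-72551 - 176326) + 40522) = 1/(1/(-248877) + 40522) = 1/(-1/248877 + 40522) = 1/(10084993793/248877) = 248877/10084993793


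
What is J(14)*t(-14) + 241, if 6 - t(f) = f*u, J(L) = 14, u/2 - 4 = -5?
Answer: -67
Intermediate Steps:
u = -2 (u = 8 + 2*(-5) = 8 - 10 = -2)
t(f) = 6 + 2*f (t(f) = 6 - f*(-2) = 6 - (-2)*f = 6 + 2*f)
J(14)*t(-14) + 241 = 14*(6 + 2*(-14)) + 241 = 14*(6 - 28) + 241 = 14*(-22) + 241 = -308 + 241 = -67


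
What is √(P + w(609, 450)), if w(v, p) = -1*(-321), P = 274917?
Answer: 9*√3398 ≈ 524.63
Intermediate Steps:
w(v, p) = 321
√(P + w(609, 450)) = √(274917 + 321) = √275238 = 9*√3398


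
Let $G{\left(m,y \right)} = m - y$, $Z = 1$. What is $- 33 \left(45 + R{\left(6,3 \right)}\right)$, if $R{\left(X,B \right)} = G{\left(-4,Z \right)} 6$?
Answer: $-495$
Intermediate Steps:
$R{\left(X,B \right)} = -30$ ($R{\left(X,B \right)} = \left(-4 - 1\right) 6 = \left(-5\right) 6 = -30$)
$- 33 \left(45 + R{\left(6,3 \right)}\right) = - 33 \left(45 - 30\right) = \left(-33\right) 15 = -495$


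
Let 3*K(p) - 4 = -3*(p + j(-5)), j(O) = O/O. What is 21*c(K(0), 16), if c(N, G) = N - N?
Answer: 0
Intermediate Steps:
j(O) = 1
K(p) = 1/3 - p (K(p) = 4/3 + (-3*(p + 1))/3 = 4/3 + (-3*(1 + p))/3 = 4/3 + (-3 - 3*p)/3 = 4/3 + (-1 - p) = 1/3 - p)
c(N, G) = 0
21*c(K(0), 16) = 21*0 = 0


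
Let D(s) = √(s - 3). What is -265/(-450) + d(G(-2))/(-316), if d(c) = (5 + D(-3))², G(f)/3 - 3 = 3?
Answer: 7519/14220 - 5*I*√6/158 ≈ 0.52876 - 0.077515*I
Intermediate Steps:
G(f) = 18 (G(f) = 9 + 3*3 = 9 + 9 = 18)
D(s) = √(-3 + s)
d(c) = (5 + I*√6)² (d(c) = (5 + √(-3 - 3))² = (5 + √(-6))² = (5 + I*√6)²)
-265/(-450) + d(G(-2))/(-316) = -265/(-450) + (5 + I*√6)²/(-316) = -265*(-1/450) + (5 + I*√6)²*(-1/316) = 53/90 - (5 + I*√6)²/316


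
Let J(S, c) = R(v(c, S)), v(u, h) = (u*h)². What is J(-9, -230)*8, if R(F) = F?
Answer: 34279200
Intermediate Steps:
v(u, h) = h²*u² (v(u, h) = (h*u)² = h²*u²)
J(S, c) = S²*c²
J(-9, -230)*8 = ((-9)²*(-230)²)*8 = (81*52900)*8 = 4284900*8 = 34279200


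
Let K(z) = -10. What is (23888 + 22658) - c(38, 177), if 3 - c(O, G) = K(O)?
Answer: 46533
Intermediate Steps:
c(O, G) = 13 (c(O, G) = 3 - 1*(-10) = 3 + 10 = 13)
(23888 + 22658) - c(38, 177) = (23888 + 22658) - 1*13 = 46546 - 13 = 46533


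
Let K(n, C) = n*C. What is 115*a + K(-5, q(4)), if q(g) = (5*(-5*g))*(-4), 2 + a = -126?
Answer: -16720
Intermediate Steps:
a = -128 (a = -2 - 126 = -128)
q(g) = 100*g (q(g) = -25*g*(-4) = 100*g)
K(n, C) = C*n
115*a + K(-5, q(4)) = 115*(-128) + (100*4)*(-5) = -14720 + 400*(-5) = -14720 - 2000 = -16720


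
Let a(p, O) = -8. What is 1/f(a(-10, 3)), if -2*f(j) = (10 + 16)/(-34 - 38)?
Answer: 72/13 ≈ 5.5385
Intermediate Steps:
f(j) = 13/72 (f(j) = -(10 + 16)/(2*(-34 - 38)) = -13/(-72) = -13*(-1)/72 = -½*(-13/36) = 13/72)
1/f(a(-10, 3)) = 1/(13/72) = 72/13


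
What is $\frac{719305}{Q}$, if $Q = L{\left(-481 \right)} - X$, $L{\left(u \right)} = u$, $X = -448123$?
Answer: $\frac{719305}{447642} \approx 1.6069$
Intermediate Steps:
$Q = 447642$ ($Q = -481 - -448123 = -481 + 448123 = 447642$)
$\frac{719305}{Q} = \frac{719305}{447642}$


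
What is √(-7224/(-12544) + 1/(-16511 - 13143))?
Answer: √397007663038/830312 ≈ 0.75885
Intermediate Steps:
√(-7224/(-12544) + 1/(-16511 - 13143)) = √(-7224*(-1/12544) + 1/(-29654)) = √(129/224 - 1/29654) = √(1912571/3321248) = √397007663038/830312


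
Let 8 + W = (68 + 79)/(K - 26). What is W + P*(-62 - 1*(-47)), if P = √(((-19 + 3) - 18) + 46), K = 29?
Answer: 41 - 30*√3 ≈ -10.962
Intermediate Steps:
W = 41 (W = -8 + (68 + 79)/(29 - 26) = -8 + 147/3 = -8 + 147*(⅓) = -8 + 49 = 41)
P = 2*√3 (P = √((-16 - 18) + 46) = √(-34 + 46) = √12 = 2*√3 ≈ 3.4641)
W + P*(-62 - 1*(-47)) = 41 + (2*√3)*(-62 - 1*(-47)) = 41 + (2*√3)*(-62 + 47) = 41 + (2*√3)*(-15) = 41 - 30*√3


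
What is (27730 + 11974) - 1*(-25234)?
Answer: 64938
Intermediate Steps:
(27730 + 11974) - 1*(-25234) = 39704 + 25234 = 64938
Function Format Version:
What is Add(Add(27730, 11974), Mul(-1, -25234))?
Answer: 64938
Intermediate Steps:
Add(Add(27730, 11974), Mul(-1, -25234)) = Add(39704, 25234) = 64938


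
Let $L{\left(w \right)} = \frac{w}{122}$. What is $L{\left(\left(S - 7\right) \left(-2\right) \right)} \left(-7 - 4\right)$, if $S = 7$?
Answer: $0$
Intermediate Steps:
$L{\left(w \right)} = \frac{w}{122}$ ($L{\left(w \right)} = w \frac{1}{122} = \frac{w}{122}$)
$L{\left(\left(S - 7\right) \left(-2\right) \right)} \left(-7 - 4\right) = \frac{\left(7 - 7\right) \left(-2\right)}{122} \left(-7 - 4\right) = \frac{0 \left(-2\right)}{122} \left(-7 + \left(-4 + 0\right)\right) = \frac{1}{122} \cdot 0 \left(-7 - 4\right) = 0 \left(-11\right) = 0$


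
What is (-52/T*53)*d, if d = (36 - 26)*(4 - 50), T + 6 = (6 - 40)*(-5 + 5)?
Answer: -633880/3 ≈ -2.1129e+5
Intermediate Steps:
T = -6 (T = -6 + (6 - 40)*(-5 + 5) = -6 - 34*0 = -6 + 0 = -6)
d = -460 (d = 10*(-46) = -460)
(-52/T*53)*d = (-52/(-6)*53)*(-460) = (-52*(-⅙)*53)*(-460) = ((26/3)*53)*(-460) = (1378/3)*(-460) = -633880/3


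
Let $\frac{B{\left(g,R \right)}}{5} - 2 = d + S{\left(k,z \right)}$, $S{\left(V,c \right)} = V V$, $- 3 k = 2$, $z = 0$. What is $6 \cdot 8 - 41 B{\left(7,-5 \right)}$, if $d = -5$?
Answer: $\frac{5147}{9} \approx 571.89$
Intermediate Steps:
$k = - \frac{2}{3}$ ($k = \left(- \frac{1}{3}\right) 2 = - \frac{2}{3} \approx -0.66667$)
$S{\left(V,c \right)} = V^{2}$
$B{\left(g,R \right)} = - \frac{115}{9}$ ($B{\left(g,R \right)} = 10 + 5 \left(-5 + \left(- \frac{2}{3}\right)^{2}\right) = 10 + 5 \left(-5 + \frac{4}{9}\right) = 10 + 5 \left(- \frac{41}{9}\right) = 10 - \frac{205}{9} = - \frac{115}{9}$)
$6 \cdot 8 - 41 B{\left(7,-5 \right)} = 6 \cdot 8 - - \frac{4715}{9} = 48 + \frac{4715}{9} = \frac{5147}{9}$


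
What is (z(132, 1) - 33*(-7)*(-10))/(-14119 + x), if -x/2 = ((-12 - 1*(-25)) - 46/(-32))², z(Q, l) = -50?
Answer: 302080/1860593 ≈ 0.16236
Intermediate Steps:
x = -53361/128 (x = -2*((-12 - 1*(-25)) - 46/(-32))² = -2*((-12 + 25) - 46*(-1/32))² = -2*(13 + 23/16)² = -2*(231/16)² = -2*53361/256 = -53361/128 ≈ -416.88)
(z(132, 1) - 33*(-7)*(-10))/(-14119 + x) = (-50 - 33*(-7)*(-10))/(-14119 - 53361/128) = (-50 + 231*(-10))/(-1860593/128) = (-50 - 2310)*(-128/1860593) = -2360*(-128/1860593) = 302080/1860593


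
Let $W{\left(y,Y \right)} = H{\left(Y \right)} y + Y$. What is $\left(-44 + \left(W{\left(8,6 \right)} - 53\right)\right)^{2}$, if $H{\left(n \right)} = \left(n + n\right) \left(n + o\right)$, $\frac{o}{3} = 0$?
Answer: $235225$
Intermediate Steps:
$o = 0$ ($o = 3 \cdot 0 = 0$)
$H{\left(n \right)} = 2 n^{2}$ ($H{\left(n \right)} = \left(n + n\right) \left(n + 0\right) = 2 n n = 2 n^{2}$)
$W{\left(y,Y \right)} = Y + 2 y Y^{2}$ ($W{\left(y,Y \right)} = 2 Y^{2} y + Y = 2 y Y^{2} + Y = Y + 2 y Y^{2}$)
$\left(-44 + \left(W{\left(8,6 \right)} - 53\right)\right)^{2} = \left(-44 - \left(53 - 6 \left(1 + 2 \cdot 6 \cdot 8\right)\right)\right)^{2} = \left(-44 - \left(53 - 6 \left(1 + 96\right)\right)\right)^{2} = \left(-44 + \left(6 \cdot 97 - 53\right)\right)^{2} = \left(-44 + \left(582 - 53\right)\right)^{2} = \left(-44 + 529\right)^{2} = 485^{2} = 235225$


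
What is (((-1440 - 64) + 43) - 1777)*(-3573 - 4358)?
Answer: 25680578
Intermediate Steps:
(((-1440 - 64) + 43) - 1777)*(-3573 - 4358) = ((-1504 + 43) - 1777)*(-7931) = (-1461 - 1777)*(-7931) = -3238*(-7931) = 25680578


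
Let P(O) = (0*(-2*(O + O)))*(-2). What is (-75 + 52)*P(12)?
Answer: 0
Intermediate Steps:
P(O) = 0 (P(O) = (0*(-4*O))*(-2) = 0*(-2) = 0)
(-75 + 52)*P(12) = (-75 + 52)*0 = -23*0 = 0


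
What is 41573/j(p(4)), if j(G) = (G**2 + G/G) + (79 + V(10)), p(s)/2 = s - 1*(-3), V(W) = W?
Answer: 41573/286 ≈ 145.36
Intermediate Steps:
p(s) = 6 + 2*s (p(s) = 2*(s - 1*(-3)) = 2*(s + 3) = 2*(3 + s) = 6 + 2*s)
j(G) = 90 + G**2 (j(G) = (G**2 + G/G) + (79 + 10) = (G**2 + 1) + 89 = (1 + G**2) + 89 = 90 + G**2)
41573/j(p(4)) = 41573/(90 + (6 + 2*4)**2) = 41573/(90 + (6 + 8)**2) = 41573/(90 + 14**2) = 41573/(90 + 196) = 41573/286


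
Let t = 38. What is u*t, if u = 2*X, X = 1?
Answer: 76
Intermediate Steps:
u = 2 (u = 2*1 = 2)
u*t = 2*38 = 76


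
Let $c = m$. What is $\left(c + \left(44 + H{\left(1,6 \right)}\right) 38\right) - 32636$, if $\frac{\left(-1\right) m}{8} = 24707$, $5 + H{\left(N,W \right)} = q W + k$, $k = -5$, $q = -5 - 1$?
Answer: $-230368$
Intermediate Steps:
$q = -6$ ($q = -5 - 1 = -6$)
$H{\left(N,W \right)} = -10 - 6 W$ ($H{\left(N,W \right)} = -5 - \left(5 + 6 W\right) = -10 - 6 W$)
$m = -197656$ ($m = \left(-8\right) 24707 = -197656$)
$c = -197656$
$\left(c + \left(44 + H{\left(1,6 \right)}\right) 38\right) - 32636 = \left(-197656 + \left(44 - 46\right) 38\right) - 32636 = \left(-197656 - 76\right) - 32636 = -197732 - 32636 = -230368$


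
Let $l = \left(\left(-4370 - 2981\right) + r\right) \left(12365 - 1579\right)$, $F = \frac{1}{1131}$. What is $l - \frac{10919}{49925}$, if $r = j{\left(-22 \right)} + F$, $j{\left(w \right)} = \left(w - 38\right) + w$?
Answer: $- \frac{4526944569187489}{56465175} \approx -8.0172 \cdot 10^{7}$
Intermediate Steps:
$j{\left(w \right)} = -38 + 2 w$ ($j{\left(w \right)} = \left(-38 + w\right) + w = -38 + 2 w$)
$F = \frac{1}{1131} \approx 0.00088417$
$r = - \frac{92741}{1131}$ ($r = \left(-38 + 2 \left(-22\right)\right) + \frac{1}{1131} = \left(-38 - 44\right) + \frac{1}{1131} = -82 + \frac{1}{1131} = - \frac{92741}{1131} \approx -81.999$)
$l = - \frac{90674903492}{1131}$ ($l = \left(\left(-4370 - 2981\right) - \frac{92741}{1131}\right) \left(12365 - 1579\right) = \left(\left(-4370 - 2981\right) - \frac{92741}{1131}\right) 10786 = \left(-7351 - \frac{92741}{1131}\right) 10786 = \left(- \frac{8406722}{1131}\right) 10786 = - \frac{90674903492}{1131} \approx -8.0172 \cdot 10^{7}$)
$l - \frac{10919}{49925} = - \frac{90674903492}{1131} - \frac{10919}{49925} = - \frac{4526944569187489}{56465175}$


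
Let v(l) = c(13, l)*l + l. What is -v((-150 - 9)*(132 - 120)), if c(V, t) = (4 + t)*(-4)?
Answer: 14533236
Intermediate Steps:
c(V, t) = -16 - 4*t
v(l) = l + l*(-16 - 4*l) (v(l) = (-16 - 4*l)*l + l = l*(-16 - 4*l) + l = l + l*(-16 - 4*l))
-v((-150 - 9)*(132 - 120)) = -(-1)*(-150 - 9)*(132 - 120)*(15 + 4*((-150 - 9)*(132 - 120))) = -(-1)*(-159*12)*(15 + 4*(-159*12)) = -(-1)*(-1908)*(15 + 4*(-1908)) = -(-1)*(-1908)*(15 - 7632) = -(-1)*(-1908)*(-7617) = -1*(-14533236) = 14533236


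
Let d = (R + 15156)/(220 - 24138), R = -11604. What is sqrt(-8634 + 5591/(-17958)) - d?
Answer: 1776/11959 + 7*I*sqrt(56826061746)/17958 ≈ 0.14851 + 92.921*I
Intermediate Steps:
d = -1776/11959 (d = (-11604 + 15156)/(220 - 24138) = 3552/(-23918) = 3552*(-1/23918) = -1776/11959 ≈ -0.14851)
sqrt(-8634 + 5591/(-17958)) - d = sqrt(-8634 + 5591/(-17958)) - 1*(-1776/11959) = sqrt(-8634 + 5591*(-1/17958)) + 1776/11959 = sqrt(-8634 - 5591/17958) + 1776/11959 = sqrt(-155054963/17958) + 1776/11959 = 7*I*sqrt(56826061746)/17958 + 1776/11959 = 1776/11959 + 7*I*sqrt(56826061746)/17958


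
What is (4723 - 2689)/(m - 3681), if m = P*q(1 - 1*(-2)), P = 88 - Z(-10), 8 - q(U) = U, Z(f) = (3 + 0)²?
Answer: -1017/1643 ≈ -0.61899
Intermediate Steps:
Z(f) = 9 (Z(f) = 3² = 9)
q(U) = 8 - U
P = 79 (P = 88 - 1*9 = 88 - 9 = 79)
m = 395 (m = 79*(8 - (1 - 1*(-2))) = 79*(8 - (1 + 2)) = 79*(8 - 1*3) = 79*(8 - 3) = 79*5 = 395)
(4723 - 2689)/(m - 3681) = (4723 - 2689)/(395 - 3681) = 2034/(-3286) = 2034*(-1/3286) = -1017/1643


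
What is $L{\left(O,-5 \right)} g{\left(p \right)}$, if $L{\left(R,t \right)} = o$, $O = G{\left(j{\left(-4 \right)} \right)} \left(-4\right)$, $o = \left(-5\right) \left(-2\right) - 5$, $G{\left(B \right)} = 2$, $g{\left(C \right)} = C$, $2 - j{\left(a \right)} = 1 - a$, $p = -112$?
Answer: $-560$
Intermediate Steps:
$j{\left(a \right)} = 1 + a$ ($j{\left(a \right)} = 2 - \left(1 - a\right) = 2 + \left(-1 + a\right) = 1 + a$)
$o = 5$ ($o = 10 - 5 = 5$)
$O = -8$ ($O = 2 \left(-4\right) = -8$)
$L{\left(R,t \right)} = 5$
$L{\left(O,-5 \right)} g{\left(p \right)} = 5 \left(-112\right) = -560$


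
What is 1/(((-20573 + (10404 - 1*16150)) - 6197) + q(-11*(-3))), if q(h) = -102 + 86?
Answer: -1/32532 ≈ -3.0739e-5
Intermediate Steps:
q(h) = -16
1/(((-20573 + (10404 - 1*16150)) - 6197) + q(-11*(-3))) = 1/(((-20573 + (10404 - 1*16150)) - 6197) - 16) = 1/(((-20573 + (10404 - 16150)) - 6197) - 16) = 1/(((-20573 - 5746) - 6197) - 16) = 1/((-26319 - 6197) - 16) = 1/(-32516 - 16) = 1/(-32532) = -1/32532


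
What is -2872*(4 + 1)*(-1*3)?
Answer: 43080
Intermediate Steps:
-2872*(4 + 1)*(-1*3) = -14360*(-3) = -2872*(-15) = 43080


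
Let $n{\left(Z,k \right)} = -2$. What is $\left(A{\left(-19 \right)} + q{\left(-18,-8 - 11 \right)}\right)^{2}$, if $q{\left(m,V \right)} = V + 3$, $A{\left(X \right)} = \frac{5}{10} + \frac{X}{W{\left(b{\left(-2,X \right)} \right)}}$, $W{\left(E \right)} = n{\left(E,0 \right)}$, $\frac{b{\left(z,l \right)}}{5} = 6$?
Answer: $36$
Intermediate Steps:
$b{\left(z,l \right)} = 30$ ($b{\left(z,l \right)} = 5 \cdot 6 = 30$)
$W{\left(E \right)} = -2$
$A{\left(X \right)} = \frac{1}{2} - \frac{X}{2}$ ($A{\left(X \right)} = \frac{5}{10} + \frac{X}{-2} = 5 \cdot \frac{1}{10} + X \left(- \frac{1}{2}\right) = \frac{1}{2} - \frac{X}{2}$)
$q{\left(m,V \right)} = 3 + V$
$\left(A{\left(-19 \right)} + q{\left(-18,-8 - 11 \right)}\right)^{2} = \left(\left(\frac{1}{2} - - \frac{19}{2}\right) + \left(3 - 19\right)\right)^{2} = \left(\left(\frac{1}{2} + \frac{19}{2}\right) + \left(3 - 19\right)\right)^{2} = \left(10 + \left(3 - 19\right)\right)^{2} = \left(10 - 16\right)^{2} = \left(-6\right)^{2} = 36$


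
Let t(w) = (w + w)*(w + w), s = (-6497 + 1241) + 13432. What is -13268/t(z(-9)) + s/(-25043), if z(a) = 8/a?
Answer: -6729001375/1602752 ≈ -4198.4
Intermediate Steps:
s = 8176 (s = -5256 + 13432 = 8176)
t(w) = 4*w**2 (t(w) = (2*w)*(2*w) = 4*w**2)
-13268/t(z(-9)) + s/(-25043) = -13268/(4*(8/(-9))**2) + 8176/(-25043) = -13268/(4*(8*(-1/9))**2) + 8176*(-1/25043) = -13268/(4*(-8/9)**2) - 8176/25043 = -13268/(4*(64/81)) - 8176/25043 = -13268/256/81 - 8176/25043 = -13268*81/256 - 8176/25043 = -268677/64 - 8176/25043 = -6729001375/1602752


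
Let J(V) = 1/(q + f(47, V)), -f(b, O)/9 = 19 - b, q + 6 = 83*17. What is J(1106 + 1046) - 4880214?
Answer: -8086514597/1657 ≈ -4.8802e+6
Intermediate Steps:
q = 1405 (q = -6 + 83*17 = -6 + 1411 = 1405)
f(b, O) = -171 + 9*b (f(b, O) = -9*(19 - b) = -171 + 9*b)
J(V) = 1/1657 (J(V) = 1/(1405 + (-171 + 9*47)) = 1/(1405 + (-171 + 423)) = 1/(1405 + 252) = 1/1657)
J(1106 + 1046) - 4880214 = 1/1657 - 4880214 = -8086514597/1657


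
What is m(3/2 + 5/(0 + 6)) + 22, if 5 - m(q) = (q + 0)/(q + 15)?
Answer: 1397/52 ≈ 26.865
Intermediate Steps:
m(q) = 5 - q/(15 + q) (m(q) = 5 - (q + 0)/(q + 15) = 5 - q/(15 + q))
m(3/2 + 5/(0 + 6)) + 22 = (75 + 4*(3/2 + 5/(0 + 6)))/(15 + (3/2 + 5/(0 + 6))) + 22 = (75 + 4*(3*(½) + 5/6))/(15 + (3*(½) + 5/6)) + 22 = (75 + 4*(3/2 + 5*(⅙)))/(15 + (3/2 + 5*(⅙))) + 22 = (75 + 4*(3/2 + ⅚))/(15 + (3/2 + ⅚)) + 22 = (75 + 4*(7/3))/(15 + 7/3) + 22 = (75 + 28/3)/(52/3) + 22 = (3/52)*(253/3) + 22 = 253/52 + 22 = 1397/52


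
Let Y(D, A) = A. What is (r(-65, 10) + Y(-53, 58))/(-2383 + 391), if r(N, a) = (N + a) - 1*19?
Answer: 2/249 ≈ 0.0080321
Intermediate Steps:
r(N, a) = -19 + N + a (r(N, a) = (N + a) - 19 = -19 + N + a)
(r(-65, 10) + Y(-53, 58))/(-2383 + 391) = ((-19 - 65 + 10) + 58)/(-2383 + 391) = (-74 + 58)/(-1992) = -16*(-1/1992) = 2/249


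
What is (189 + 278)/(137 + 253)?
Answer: 467/390 ≈ 1.1974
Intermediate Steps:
(189 + 278)/(137 + 253) = 467/390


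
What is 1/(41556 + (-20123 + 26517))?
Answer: 1/47950 ≈ 2.0855e-5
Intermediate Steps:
1/(41556 + (-20123 + 26517)) = 1/(41556 + 6394) = 1/47950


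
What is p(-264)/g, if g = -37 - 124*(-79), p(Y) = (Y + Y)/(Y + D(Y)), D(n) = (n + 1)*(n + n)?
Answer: -2/5123475 ≈ -3.9036e-7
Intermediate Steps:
D(n) = 2*n*(1 + n) (D(n) = (1 + n)*(2*n) = 2*n*(1 + n))
p(Y) = 2*Y/(Y + 2*Y*(1 + Y)) (p(Y) = (Y + Y)/(Y + 2*Y*(1 + Y)) = (2*Y)/(Y + 2*Y*(1 + Y)) = 2*Y/(Y + 2*Y*(1 + Y)))
g = 9759 (g = -37 + 9796 = 9759)
p(-264)/g = (2/(3 + 2*(-264)))/9759 = (2/(3 - 528))*(1/9759) = (2/(-525))*(1/9759) = (2*(-1/525))*(1/9759) = -2/525*1/9759 = -2/5123475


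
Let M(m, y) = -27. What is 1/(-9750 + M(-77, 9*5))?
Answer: -1/9777 ≈ -0.00010228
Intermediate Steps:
1/(-9750 + M(-77, 9*5)) = 1/(-9750 - 27) = 1/(-9777) = -1/9777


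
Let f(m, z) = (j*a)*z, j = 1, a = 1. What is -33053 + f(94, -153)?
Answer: -33206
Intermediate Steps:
f(m, z) = z (f(m, z) = (1*1)*z = 1*z = z)
-33053 + f(94, -153) = -33053 - 153 = -33206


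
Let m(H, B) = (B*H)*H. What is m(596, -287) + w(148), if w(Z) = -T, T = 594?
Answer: -101947586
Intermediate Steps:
m(H, B) = B*H²
w(Z) = -594 (w(Z) = -1*594 = -594)
m(596, -287) + w(148) = -287*596² - 594 = -287*355216 - 594 = -101946992 - 594 = -101947586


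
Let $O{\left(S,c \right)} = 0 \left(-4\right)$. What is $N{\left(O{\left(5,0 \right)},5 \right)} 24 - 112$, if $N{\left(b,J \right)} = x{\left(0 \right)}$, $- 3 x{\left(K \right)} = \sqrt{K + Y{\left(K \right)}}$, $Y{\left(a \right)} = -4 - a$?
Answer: $-112 - 16 i \approx -112.0 - 16.0 i$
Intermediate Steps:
$x{\left(K \right)} = - \frac{2 i}{3}$ ($x{\left(K \right)} = - \frac{\sqrt{K - \left(4 + K\right)}}{3} = - \frac{\sqrt{-4}}{3} = - \frac{2 i}{3}$)
$O{\left(S,c \right)} = 0$
$N{\left(b,J \right)} = - \frac{2 i}{3}$
$N{\left(O{\left(5,0 \right)},5 \right)} 24 - 112 = - \frac{2 i}{3} \cdot 24 - 112 = - 16 i - 112 = -112 - 16 i$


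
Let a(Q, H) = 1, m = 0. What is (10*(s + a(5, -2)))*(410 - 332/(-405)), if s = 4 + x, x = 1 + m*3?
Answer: 665528/27 ≈ 24649.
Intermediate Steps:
x = 1 (x = 1 + 0*3 = 1 + 0 = 1)
s = 5 (s = 4 + 1 = 5)
(10*(s + a(5, -2)))*(410 - 332/(-405)) = (10*(5 + 1))*(410 - 332/(-405)) = (10*6)*(410 - 332*(-1/405)) = 60*(410 + 332/405) = 60*(166382/405) = 665528/27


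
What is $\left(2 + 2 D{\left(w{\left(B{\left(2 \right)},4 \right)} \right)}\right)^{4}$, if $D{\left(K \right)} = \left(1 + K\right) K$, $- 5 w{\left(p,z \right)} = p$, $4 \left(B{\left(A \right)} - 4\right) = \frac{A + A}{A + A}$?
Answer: $\frac{14835483601}{1600000000} \approx 9.2722$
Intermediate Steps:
$B{\left(A \right)} = \frac{17}{4}$ ($B{\left(A \right)} = 4 + \frac{\left(A + A\right) \frac{1}{A + A}}{4} = 4 + \frac{2 A \frac{1}{2 A}}{4} = 4 + \frac{1}{4} \cdot 1 = 4 + \frac{1}{4} = \frac{17}{4}$)
$w{\left(p,z \right)} = - \frac{p}{5}$
$D{\left(K \right)} = K \left(1 + K\right)$
$\left(2 + 2 D{\left(w{\left(B{\left(2 \right)},4 \right)} \right)}\right)^{4} = \left(2 + 2 \left(- \frac{1}{5}\right) \frac{17}{4} \left(1 - \frac{17}{20}\right)\right)^{4} = \left(2 + 2 \left(- \frac{17 \left(1 - \frac{17}{20}\right)}{20}\right)\right)^{4} = \left(2 + 2 \left(\left(- \frac{17}{20}\right) \frac{3}{20}\right)\right)^{4} = \left(2 + 2 \left(- \frac{51}{400}\right)\right)^{4} = \left(2 - \frac{51}{200}\right)^{4} = \left(\frac{349}{200}\right)^{4} = \frac{14835483601}{1600000000}$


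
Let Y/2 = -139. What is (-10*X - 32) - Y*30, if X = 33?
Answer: 7978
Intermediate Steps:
Y = -278 (Y = 2*(-139) = -278)
(-10*X - 32) - Y*30 = (-10*33 - 32) - (-278)*30 = (-330 - 32) - 1*(-8340) = -362 + 8340 = 7978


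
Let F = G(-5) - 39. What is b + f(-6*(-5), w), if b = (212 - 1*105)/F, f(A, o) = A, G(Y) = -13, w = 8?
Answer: 1453/52 ≈ 27.942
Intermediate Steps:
F = -52 (F = -13 - 39 = -52)
b = -107/52 (b = (212 - 1*105)/(-52) = (212 - 105)*(-1/52) = 107*(-1/52) = -107/52 ≈ -2.0577)
b + f(-6*(-5), w) = -107/52 - 6*(-5) = -107/52 + 30 = 1453/52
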